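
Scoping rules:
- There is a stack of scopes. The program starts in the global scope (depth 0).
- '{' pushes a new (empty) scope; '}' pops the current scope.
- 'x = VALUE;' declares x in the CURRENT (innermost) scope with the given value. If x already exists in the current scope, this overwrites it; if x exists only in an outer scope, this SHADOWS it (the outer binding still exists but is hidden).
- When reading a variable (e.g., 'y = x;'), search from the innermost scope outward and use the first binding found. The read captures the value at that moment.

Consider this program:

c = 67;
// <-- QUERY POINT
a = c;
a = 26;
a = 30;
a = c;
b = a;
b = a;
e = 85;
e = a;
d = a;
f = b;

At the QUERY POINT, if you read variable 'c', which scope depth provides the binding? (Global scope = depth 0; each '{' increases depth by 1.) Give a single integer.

Step 1: declare c=67 at depth 0
Visible at query point: c=67

Answer: 0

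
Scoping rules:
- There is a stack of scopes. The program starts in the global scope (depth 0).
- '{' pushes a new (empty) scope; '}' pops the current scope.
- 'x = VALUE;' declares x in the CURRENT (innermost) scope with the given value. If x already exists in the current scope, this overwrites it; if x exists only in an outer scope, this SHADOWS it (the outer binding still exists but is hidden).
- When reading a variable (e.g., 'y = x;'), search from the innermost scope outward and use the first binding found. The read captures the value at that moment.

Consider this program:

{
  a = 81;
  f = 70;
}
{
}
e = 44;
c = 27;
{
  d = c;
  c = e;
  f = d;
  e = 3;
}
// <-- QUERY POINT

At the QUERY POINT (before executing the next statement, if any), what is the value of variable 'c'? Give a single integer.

Step 1: enter scope (depth=1)
Step 2: declare a=81 at depth 1
Step 3: declare f=70 at depth 1
Step 4: exit scope (depth=0)
Step 5: enter scope (depth=1)
Step 6: exit scope (depth=0)
Step 7: declare e=44 at depth 0
Step 8: declare c=27 at depth 0
Step 9: enter scope (depth=1)
Step 10: declare d=(read c)=27 at depth 1
Step 11: declare c=(read e)=44 at depth 1
Step 12: declare f=(read d)=27 at depth 1
Step 13: declare e=3 at depth 1
Step 14: exit scope (depth=0)
Visible at query point: c=27 e=44

Answer: 27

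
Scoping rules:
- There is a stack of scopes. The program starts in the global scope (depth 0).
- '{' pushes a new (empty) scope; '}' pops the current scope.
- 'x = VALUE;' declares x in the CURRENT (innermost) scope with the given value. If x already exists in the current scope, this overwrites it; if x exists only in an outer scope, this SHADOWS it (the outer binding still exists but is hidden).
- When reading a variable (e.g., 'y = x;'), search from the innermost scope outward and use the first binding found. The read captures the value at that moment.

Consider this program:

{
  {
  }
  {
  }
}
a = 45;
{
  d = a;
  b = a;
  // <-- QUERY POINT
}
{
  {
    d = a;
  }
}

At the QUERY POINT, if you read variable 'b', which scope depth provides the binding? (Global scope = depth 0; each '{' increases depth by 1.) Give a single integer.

Step 1: enter scope (depth=1)
Step 2: enter scope (depth=2)
Step 3: exit scope (depth=1)
Step 4: enter scope (depth=2)
Step 5: exit scope (depth=1)
Step 6: exit scope (depth=0)
Step 7: declare a=45 at depth 0
Step 8: enter scope (depth=1)
Step 9: declare d=(read a)=45 at depth 1
Step 10: declare b=(read a)=45 at depth 1
Visible at query point: a=45 b=45 d=45

Answer: 1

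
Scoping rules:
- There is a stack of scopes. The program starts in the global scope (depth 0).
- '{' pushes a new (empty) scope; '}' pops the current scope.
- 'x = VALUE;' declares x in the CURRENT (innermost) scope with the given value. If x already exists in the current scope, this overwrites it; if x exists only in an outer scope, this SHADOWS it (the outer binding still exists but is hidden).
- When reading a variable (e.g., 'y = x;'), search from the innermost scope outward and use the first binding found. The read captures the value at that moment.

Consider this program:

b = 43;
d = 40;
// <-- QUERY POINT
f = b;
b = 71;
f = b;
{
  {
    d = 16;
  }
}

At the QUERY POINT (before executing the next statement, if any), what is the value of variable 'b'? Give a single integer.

Step 1: declare b=43 at depth 0
Step 2: declare d=40 at depth 0
Visible at query point: b=43 d=40

Answer: 43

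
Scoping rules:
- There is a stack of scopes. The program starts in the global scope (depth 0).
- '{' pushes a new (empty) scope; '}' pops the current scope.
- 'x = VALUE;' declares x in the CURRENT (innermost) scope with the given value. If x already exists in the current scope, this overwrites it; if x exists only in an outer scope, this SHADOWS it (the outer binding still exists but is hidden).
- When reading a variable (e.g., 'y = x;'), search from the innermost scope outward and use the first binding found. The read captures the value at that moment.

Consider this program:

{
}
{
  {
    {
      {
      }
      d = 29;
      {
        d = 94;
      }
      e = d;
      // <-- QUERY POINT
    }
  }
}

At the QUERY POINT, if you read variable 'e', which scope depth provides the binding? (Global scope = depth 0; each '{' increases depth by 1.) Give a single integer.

Step 1: enter scope (depth=1)
Step 2: exit scope (depth=0)
Step 3: enter scope (depth=1)
Step 4: enter scope (depth=2)
Step 5: enter scope (depth=3)
Step 6: enter scope (depth=4)
Step 7: exit scope (depth=3)
Step 8: declare d=29 at depth 3
Step 9: enter scope (depth=4)
Step 10: declare d=94 at depth 4
Step 11: exit scope (depth=3)
Step 12: declare e=(read d)=29 at depth 3
Visible at query point: d=29 e=29

Answer: 3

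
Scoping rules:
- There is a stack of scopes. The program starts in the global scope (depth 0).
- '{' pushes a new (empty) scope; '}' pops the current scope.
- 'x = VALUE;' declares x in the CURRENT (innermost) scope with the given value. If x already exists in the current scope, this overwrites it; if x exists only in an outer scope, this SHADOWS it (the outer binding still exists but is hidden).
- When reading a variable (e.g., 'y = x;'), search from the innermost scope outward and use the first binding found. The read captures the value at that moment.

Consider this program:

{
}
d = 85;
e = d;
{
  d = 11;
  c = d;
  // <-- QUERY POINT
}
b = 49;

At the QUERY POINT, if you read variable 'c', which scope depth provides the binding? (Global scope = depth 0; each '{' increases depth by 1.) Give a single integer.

Step 1: enter scope (depth=1)
Step 2: exit scope (depth=0)
Step 3: declare d=85 at depth 0
Step 4: declare e=(read d)=85 at depth 0
Step 5: enter scope (depth=1)
Step 6: declare d=11 at depth 1
Step 7: declare c=(read d)=11 at depth 1
Visible at query point: c=11 d=11 e=85

Answer: 1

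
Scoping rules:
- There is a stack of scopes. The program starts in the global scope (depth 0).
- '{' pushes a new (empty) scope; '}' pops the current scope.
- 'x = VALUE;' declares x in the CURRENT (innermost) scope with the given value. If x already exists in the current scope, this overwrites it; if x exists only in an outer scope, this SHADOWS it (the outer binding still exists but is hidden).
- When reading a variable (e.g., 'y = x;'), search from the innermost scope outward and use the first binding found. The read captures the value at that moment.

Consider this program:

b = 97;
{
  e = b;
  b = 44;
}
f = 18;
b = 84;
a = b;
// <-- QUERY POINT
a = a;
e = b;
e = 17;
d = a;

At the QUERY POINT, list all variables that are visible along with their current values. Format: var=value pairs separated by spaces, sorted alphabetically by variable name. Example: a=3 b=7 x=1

Answer: a=84 b=84 f=18

Derivation:
Step 1: declare b=97 at depth 0
Step 2: enter scope (depth=1)
Step 3: declare e=(read b)=97 at depth 1
Step 4: declare b=44 at depth 1
Step 5: exit scope (depth=0)
Step 6: declare f=18 at depth 0
Step 7: declare b=84 at depth 0
Step 8: declare a=(read b)=84 at depth 0
Visible at query point: a=84 b=84 f=18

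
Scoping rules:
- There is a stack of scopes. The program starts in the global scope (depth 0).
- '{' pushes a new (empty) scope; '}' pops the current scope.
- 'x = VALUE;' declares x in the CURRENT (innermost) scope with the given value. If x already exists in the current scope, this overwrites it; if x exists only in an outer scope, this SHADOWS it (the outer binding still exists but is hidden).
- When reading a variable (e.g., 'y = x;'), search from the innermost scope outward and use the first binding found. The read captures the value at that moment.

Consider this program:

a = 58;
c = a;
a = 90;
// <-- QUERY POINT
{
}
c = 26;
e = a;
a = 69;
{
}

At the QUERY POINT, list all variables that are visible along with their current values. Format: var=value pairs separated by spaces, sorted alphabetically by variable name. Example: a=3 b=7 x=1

Answer: a=90 c=58

Derivation:
Step 1: declare a=58 at depth 0
Step 2: declare c=(read a)=58 at depth 0
Step 3: declare a=90 at depth 0
Visible at query point: a=90 c=58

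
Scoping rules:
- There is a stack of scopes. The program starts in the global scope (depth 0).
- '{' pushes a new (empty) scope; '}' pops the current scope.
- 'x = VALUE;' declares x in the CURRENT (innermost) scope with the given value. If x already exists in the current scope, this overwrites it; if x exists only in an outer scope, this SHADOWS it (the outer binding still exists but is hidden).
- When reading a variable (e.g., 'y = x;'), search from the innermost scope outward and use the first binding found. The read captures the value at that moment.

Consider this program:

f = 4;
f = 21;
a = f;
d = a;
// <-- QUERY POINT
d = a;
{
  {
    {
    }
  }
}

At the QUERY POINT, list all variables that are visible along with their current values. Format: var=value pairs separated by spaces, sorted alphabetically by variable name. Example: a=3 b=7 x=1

Step 1: declare f=4 at depth 0
Step 2: declare f=21 at depth 0
Step 3: declare a=(read f)=21 at depth 0
Step 4: declare d=(read a)=21 at depth 0
Visible at query point: a=21 d=21 f=21

Answer: a=21 d=21 f=21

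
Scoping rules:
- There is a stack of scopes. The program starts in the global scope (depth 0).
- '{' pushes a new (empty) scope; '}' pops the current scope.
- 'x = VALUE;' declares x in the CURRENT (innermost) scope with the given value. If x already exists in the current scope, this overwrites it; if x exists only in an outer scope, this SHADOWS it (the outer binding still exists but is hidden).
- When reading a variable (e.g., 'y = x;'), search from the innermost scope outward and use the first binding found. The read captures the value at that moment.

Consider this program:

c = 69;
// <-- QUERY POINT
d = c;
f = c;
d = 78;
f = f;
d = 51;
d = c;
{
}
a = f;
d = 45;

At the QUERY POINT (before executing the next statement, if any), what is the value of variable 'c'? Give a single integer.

Step 1: declare c=69 at depth 0
Visible at query point: c=69

Answer: 69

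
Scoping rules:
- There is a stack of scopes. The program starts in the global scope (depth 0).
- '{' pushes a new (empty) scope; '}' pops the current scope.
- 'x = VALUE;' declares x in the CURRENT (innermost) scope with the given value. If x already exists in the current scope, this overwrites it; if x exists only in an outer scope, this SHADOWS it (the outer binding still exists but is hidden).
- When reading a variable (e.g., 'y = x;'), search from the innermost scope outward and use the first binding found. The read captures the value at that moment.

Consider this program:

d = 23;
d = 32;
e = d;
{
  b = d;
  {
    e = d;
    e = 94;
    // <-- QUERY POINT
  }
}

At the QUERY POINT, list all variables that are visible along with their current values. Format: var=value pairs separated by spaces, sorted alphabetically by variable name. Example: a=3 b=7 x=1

Step 1: declare d=23 at depth 0
Step 2: declare d=32 at depth 0
Step 3: declare e=(read d)=32 at depth 0
Step 4: enter scope (depth=1)
Step 5: declare b=(read d)=32 at depth 1
Step 6: enter scope (depth=2)
Step 7: declare e=(read d)=32 at depth 2
Step 8: declare e=94 at depth 2
Visible at query point: b=32 d=32 e=94

Answer: b=32 d=32 e=94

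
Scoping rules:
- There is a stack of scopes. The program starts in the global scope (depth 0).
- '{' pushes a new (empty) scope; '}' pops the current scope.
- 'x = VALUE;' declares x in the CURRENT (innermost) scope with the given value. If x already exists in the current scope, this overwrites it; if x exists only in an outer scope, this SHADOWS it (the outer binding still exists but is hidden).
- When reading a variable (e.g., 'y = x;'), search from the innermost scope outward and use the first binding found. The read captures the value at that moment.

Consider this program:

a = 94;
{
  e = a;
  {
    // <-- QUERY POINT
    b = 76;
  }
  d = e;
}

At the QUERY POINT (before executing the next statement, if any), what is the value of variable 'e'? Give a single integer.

Answer: 94

Derivation:
Step 1: declare a=94 at depth 0
Step 2: enter scope (depth=1)
Step 3: declare e=(read a)=94 at depth 1
Step 4: enter scope (depth=2)
Visible at query point: a=94 e=94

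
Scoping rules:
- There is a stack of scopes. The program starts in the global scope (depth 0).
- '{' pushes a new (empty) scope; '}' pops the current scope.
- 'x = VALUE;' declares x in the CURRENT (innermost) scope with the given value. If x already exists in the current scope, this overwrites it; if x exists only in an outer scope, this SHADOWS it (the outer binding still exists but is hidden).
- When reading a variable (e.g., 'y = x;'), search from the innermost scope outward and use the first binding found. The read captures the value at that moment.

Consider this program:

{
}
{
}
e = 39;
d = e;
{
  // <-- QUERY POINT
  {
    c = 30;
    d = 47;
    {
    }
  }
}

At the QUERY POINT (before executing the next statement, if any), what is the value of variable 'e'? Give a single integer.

Step 1: enter scope (depth=1)
Step 2: exit scope (depth=0)
Step 3: enter scope (depth=1)
Step 4: exit scope (depth=0)
Step 5: declare e=39 at depth 0
Step 6: declare d=(read e)=39 at depth 0
Step 7: enter scope (depth=1)
Visible at query point: d=39 e=39

Answer: 39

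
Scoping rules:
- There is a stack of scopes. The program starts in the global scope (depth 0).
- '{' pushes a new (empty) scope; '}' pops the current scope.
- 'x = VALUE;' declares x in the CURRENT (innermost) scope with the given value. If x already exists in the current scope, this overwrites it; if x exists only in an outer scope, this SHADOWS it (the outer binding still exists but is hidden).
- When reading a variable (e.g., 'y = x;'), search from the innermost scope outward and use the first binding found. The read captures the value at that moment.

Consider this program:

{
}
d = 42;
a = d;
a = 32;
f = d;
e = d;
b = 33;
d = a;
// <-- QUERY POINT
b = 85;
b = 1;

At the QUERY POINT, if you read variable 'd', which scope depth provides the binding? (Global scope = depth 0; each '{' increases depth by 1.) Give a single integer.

Step 1: enter scope (depth=1)
Step 2: exit scope (depth=0)
Step 3: declare d=42 at depth 0
Step 4: declare a=(read d)=42 at depth 0
Step 5: declare a=32 at depth 0
Step 6: declare f=(read d)=42 at depth 0
Step 7: declare e=(read d)=42 at depth 0
Step 8: declare b=33 at depth 0
Step 9: declare d=(read a)=32 at depth 0
Visible at query point: a=32 b=33 d=32 e=42 f=42

Answer: 0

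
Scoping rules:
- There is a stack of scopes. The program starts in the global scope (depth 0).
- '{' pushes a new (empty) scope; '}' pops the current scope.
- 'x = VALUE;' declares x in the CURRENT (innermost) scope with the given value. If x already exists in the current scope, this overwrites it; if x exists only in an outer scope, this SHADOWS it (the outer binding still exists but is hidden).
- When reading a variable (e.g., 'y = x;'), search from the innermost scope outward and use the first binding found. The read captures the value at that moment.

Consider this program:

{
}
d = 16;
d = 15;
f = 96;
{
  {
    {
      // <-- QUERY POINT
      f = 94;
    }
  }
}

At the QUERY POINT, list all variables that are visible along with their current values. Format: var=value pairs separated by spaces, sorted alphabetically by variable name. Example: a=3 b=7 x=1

Answer: d=15 f=96

Derivation:
Step 1: enter scope (depth=1)
Step 2: exit scope (depth=0)
Step 3: declare d=16 at depth 0
Step 4: declare d=15 at depth 0
Step 5: declare f=96 at depth 0
Step 6: enter scope (depth=1)
Step 7: enter scope (depth=2)
Step 8: enter scope (depth=3)
Visible at query point: d=15 f=96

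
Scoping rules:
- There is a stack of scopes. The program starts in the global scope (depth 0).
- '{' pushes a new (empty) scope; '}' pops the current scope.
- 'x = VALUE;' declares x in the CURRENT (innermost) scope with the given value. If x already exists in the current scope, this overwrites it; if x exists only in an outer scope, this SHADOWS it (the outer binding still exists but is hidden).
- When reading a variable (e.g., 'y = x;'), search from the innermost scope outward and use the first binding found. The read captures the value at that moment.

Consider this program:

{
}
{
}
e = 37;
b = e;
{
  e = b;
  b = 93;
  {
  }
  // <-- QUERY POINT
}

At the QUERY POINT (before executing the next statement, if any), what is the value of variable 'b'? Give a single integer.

Step 1: enter scope (depth=1)
Step 2: exit scope (depth=0)
Step 3: enter scope (depth=1)
Step 4: exit scope (depth=0)
Step 5: declare e=37 at depth 0
Step 6: declare b=(read e)=37 at depth 0
Step 7: enter scope (depth=1)
Step 8: declare e=(read b)=37 at depth 1
Step 9: declare b=93 at depth 1
Step 10: enter scope (depth=2)
Step 11: exit scope (depth=1)
Visible at query point: b=93 e=37

Answer: 93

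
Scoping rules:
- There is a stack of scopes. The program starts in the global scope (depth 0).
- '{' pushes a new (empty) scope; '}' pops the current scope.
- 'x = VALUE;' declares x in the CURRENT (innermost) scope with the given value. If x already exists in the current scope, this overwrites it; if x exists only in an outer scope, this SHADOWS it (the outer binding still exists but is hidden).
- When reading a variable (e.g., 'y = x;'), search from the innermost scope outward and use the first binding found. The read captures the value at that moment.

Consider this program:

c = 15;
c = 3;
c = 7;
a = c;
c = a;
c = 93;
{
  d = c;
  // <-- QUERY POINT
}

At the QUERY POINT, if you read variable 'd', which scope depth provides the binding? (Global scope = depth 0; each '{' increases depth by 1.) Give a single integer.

Step 1: declare c=15 at depth 0
Step 2: declare c=3 at depth 0
Step 3: declare c=7 at depth 0
Step 4: declare a=(read c)=7 at depth 0
Step 5: declare c=(read a)=7 at depth 0
Step 6: declare c=93 at depth 0
Step 7: enter scope (depth=1)
Step 8: declare d=(read c)=93 at depth 1
Visible at query point: a=7 c=93 d=93

Answer: 1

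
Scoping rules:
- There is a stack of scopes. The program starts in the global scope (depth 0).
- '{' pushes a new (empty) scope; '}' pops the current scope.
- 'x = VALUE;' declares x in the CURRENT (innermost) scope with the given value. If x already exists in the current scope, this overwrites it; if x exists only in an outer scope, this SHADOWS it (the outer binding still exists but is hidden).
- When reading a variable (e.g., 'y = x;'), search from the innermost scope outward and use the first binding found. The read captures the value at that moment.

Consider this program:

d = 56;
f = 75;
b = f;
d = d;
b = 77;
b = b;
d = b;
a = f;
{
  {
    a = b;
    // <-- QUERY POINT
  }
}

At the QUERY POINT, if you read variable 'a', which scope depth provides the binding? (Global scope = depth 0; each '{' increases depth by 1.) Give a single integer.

Step 1: declare d=56 at depth 0
Step 2: declare f=75 at depth 0
Step 3: declare b=(read f)=75 at depth 0
Step 4: declare d=(read d)=56 at depth 0
Step 5: declare b=77 at depth 0
Step 6: declare b=(read b)=77 at depth 0
Step 7: declare d=(read b)=77 at depth 0
Step 8: declare a=(read f)=75 at depth 0
Step 9: enter scope (depth=1)
Step 10: enter scope (depth=2)
Step 11: declare a=(read b)=77 at depth 2
Visible at query point: a=77 b=77 d=77 f=75

Answer: 2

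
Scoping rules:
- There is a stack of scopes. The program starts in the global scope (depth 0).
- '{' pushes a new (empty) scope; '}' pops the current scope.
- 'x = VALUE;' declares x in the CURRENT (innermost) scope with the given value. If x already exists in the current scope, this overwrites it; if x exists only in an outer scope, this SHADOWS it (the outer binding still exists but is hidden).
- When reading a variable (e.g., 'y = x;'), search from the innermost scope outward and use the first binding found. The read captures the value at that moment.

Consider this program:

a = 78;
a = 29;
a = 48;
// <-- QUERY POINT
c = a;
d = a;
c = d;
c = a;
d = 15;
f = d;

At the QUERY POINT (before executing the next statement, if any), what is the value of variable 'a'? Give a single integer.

Answer: 48

Derivation:
Step 1: declare a=78 at depth 0
Step 2: declare a=29 at depth 0
Step 3: declare a=48 at depth 0
Visible at query point: a=48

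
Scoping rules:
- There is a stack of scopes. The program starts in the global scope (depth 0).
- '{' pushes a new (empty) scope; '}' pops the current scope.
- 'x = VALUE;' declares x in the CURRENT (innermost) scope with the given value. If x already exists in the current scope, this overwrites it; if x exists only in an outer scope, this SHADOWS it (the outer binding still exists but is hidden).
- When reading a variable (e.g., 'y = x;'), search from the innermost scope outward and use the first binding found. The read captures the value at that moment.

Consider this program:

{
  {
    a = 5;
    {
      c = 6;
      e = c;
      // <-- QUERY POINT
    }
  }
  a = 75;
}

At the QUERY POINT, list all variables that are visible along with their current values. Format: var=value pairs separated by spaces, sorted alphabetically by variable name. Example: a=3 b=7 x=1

Answer: a=5 c=6 e=6

Derivation:
Step 1: enter scope (depth=1)
Step 2: enter scope (depth=2)
Step 3: declare a=5 at depth 2
Step 4: enter scope (depth=3)
Step 5: declare c=6 at depth 3
Step 6: declare e=(read c)=6 at depth 3
Visible at query point: a=5 c=6 e=6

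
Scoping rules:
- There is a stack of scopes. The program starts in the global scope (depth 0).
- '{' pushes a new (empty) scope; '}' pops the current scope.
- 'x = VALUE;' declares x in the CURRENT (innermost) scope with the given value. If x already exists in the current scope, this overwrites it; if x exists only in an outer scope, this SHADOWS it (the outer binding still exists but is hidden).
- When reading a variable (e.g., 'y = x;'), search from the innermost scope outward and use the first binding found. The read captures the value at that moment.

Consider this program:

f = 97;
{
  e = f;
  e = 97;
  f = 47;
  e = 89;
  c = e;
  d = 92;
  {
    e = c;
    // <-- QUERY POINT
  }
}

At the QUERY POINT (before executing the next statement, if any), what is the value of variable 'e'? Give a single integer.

Step 1: declare f=97 at depth 0
Step 2: enter scope (depth=1)
Step 3: declare e=(read f)=97 at depth 1
Step 4: declare e=97 at depth 1
Step 5: declare f=47 at depth 1
Step 6: declare e=89 at depth 1
Step 7: declare c=(read e)=89 at depth 1
Step 8: declare d=92 at depth 1
Step 9: enter scope (depth=2)
Step 10: declare e=(read c)=89 at depth 2
Visible at query point: c=89 d=92 e=89 f=47

Answer: 89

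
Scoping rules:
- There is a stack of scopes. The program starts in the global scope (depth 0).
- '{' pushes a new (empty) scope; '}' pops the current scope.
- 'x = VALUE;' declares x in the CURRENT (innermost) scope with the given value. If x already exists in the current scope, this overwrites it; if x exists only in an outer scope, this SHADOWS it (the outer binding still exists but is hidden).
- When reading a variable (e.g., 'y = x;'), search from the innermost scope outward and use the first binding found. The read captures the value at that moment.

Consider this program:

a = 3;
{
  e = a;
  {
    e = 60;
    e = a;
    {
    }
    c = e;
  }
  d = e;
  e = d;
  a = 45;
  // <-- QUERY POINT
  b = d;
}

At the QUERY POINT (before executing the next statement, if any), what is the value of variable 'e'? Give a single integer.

Step 1: declare a=3 at depth 0
Step 2: enter scope (depth=1)
Step 3: declare e=(read a)=3 at depth 1
Step 4: enter scope (depth=2)
Step 5: declare e=60 at depth 2
Step 6: declare e=(read a)=3 at depth 2
Step 7: enter scope (depth=3)
Step 8: exit scope (depth=2)
Step 9: declare c=(read e)=3 at depth 2
Step 10: exit scope (depth=1)
Step 11: declare d=(read e)=3 at depth 1
Step 12: declare e=(read d)=3 at depth 1
Step 13: declare a=45 at depth 1
Visible at query point: a=45 d=3 e=3

Answer: 3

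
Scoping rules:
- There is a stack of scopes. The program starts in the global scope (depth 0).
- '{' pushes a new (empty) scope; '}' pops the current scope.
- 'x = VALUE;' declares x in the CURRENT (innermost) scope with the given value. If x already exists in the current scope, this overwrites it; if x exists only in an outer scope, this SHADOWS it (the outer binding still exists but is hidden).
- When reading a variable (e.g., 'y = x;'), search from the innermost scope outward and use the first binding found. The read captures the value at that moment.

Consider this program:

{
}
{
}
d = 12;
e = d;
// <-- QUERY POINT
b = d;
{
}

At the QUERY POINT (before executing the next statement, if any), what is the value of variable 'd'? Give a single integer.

Answer: 12

Derivation:
Step 1: enter scope (depth=1)
Step 2: exit scope (depth=0)
Step 3: enter scope (depth=1)
Step 4: exit scope (depth=0)
Step 5: declare d=12 at depth 0
Step 6: declare e=(read d)=12 at depth 0
Visible at query point: d=12 e=12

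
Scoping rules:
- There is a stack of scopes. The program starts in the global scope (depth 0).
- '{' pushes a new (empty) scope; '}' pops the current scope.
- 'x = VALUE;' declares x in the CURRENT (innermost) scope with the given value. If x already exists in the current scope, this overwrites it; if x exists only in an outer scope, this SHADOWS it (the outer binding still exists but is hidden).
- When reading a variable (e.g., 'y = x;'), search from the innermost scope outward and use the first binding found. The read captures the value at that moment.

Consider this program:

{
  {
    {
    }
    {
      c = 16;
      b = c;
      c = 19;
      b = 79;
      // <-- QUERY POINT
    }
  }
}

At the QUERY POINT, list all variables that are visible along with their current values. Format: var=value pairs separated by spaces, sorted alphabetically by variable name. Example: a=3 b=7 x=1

Step 1: enter scope (depth=1)
Step 2: enter scope (depth=2)
Step 3: enter scope (depth=3)
Step 4: exit scope (depth=2)
Step 5: enter scope (depth=3)
Step 6: declare c=16 at depth 3
Step 7: declare b=(read c)=16 at depth 3
Step 8: declare c=19 at depth 3
Step 9: declare b=79 at depth 3
Visible at query point: b=79 c=19

Answer: b=79 c=19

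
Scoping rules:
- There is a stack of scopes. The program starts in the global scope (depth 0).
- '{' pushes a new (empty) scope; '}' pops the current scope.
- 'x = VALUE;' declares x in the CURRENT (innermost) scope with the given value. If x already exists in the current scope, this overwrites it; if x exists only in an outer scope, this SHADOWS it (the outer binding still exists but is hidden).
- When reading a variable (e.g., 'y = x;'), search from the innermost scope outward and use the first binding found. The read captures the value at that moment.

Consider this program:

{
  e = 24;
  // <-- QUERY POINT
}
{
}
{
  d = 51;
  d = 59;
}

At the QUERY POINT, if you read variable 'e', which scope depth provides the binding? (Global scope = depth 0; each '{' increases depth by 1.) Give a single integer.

Step 1: enter scope (depth=1)
Step 2: declare e=24 at depth 1
Visible at query point: e=24

Answer: 1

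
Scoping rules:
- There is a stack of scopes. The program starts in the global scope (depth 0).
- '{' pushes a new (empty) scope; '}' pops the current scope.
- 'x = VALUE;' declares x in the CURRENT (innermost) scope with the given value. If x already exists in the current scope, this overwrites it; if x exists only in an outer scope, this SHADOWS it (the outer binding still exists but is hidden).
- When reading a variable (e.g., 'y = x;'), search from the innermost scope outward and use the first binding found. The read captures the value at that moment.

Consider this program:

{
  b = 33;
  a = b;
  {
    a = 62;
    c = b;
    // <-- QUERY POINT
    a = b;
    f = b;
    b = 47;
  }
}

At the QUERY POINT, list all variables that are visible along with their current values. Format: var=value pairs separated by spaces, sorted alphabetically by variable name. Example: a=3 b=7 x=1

Answer: a=62 b=33 c=33

Derivation:
Step 1: enter scope (depth=1)
Step 2: declare b=33 at depth 1
Step 3: declare a=(read b)=33 at depth 1
Step 4: enter scope (depth=2)
Step 5: declare a=62 at depth 2
Step 6: declare c=(read b)=33 at depth 2
Visible at query point: a=62 b=33 c=33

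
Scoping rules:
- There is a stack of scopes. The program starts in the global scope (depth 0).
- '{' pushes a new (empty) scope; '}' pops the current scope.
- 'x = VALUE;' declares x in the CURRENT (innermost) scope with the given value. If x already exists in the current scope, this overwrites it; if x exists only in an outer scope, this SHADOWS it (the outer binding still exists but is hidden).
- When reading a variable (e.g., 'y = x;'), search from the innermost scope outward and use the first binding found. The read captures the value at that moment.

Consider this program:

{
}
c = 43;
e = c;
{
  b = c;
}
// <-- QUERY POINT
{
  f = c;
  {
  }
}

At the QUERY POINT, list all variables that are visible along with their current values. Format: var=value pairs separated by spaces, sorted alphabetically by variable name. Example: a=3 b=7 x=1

Answer: c=43 e=43

Derivation:
Step 1: enter scope (depth=1)
Step 2: exit scope (depth=0)
Step 3: declare c=43 at depth 0
Step 4: declare e=(read c)=43 at depth 0
Step 5: enter scope (depth=1)
Step 6: declare b=(read c)=43 at depth 1
Step 7: exit scope (depth=0)
Visible at query point: c=43 e=43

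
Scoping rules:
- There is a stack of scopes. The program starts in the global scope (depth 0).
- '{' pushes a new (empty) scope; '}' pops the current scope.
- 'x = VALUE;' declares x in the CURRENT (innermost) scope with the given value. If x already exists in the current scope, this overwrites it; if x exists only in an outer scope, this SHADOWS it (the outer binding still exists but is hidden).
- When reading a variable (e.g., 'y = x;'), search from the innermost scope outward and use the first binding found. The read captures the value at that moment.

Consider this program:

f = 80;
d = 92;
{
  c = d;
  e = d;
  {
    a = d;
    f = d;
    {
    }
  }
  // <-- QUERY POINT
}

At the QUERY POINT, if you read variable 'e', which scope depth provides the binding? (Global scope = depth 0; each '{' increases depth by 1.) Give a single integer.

Step 1: declare f=80 at depth 0
Step 2: declare d=92 at depth 0
Step 3: enter scope (depth=1)
Step 4: declare c=(read d)=92 at depth 1
Step 5: declare e=(read d)=92 at depth 1
Step 6: enter scope (depth=2)
Step 7: declare a=(read d)=92 at depth 2
Step 8: declare f=(read d)=92 at depth 2
Step 9: enter scope (depth=3)
Step 10: exit scope (depth=2)
Step 11: exit scope (depth=1)
Visible at query point: c=92 d=92 e=92 f=80

Answer: 1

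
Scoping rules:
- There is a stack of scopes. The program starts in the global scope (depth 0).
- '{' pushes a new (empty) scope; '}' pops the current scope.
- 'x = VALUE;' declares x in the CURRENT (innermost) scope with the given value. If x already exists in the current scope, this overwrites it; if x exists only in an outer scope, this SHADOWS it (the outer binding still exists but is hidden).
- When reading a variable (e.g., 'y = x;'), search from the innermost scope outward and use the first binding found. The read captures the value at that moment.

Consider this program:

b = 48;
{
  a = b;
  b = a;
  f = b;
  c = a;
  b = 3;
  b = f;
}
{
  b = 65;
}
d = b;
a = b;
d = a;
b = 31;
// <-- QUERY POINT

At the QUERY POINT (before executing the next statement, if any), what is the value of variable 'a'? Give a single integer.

Answer: 48

Derivation:
Step 1: declare b=48 at depth 0
Step 2: enter scope (depth=1)
Step 3: declare a=(read b)=48 at depth 1
Step 4: declare b=(read a)=48 at depth 1
Step 5: declare f=(read b)=48 at depth 1
Step 6: declare c=(read a)=48 at depth 1
Step 7: declare b=3 at depth 1
Step 8: declare b=(read f)=48 at depth 1
Step 9: exit scope (depth=0)
Step 10: enter scope (depth=1)
Step 11: declare b=65 at depth 1
Step 12: exit scope (depth=0)
Step 13: declare d=(read b)=48 at depth 0
Step 14: declare a=(read b)=48 at depth 0
Step 15: declare d=(read a)=48 at depth 0
Step 16: declare b=31 at depth 0
Visible at query point: a=48 b=31 d=48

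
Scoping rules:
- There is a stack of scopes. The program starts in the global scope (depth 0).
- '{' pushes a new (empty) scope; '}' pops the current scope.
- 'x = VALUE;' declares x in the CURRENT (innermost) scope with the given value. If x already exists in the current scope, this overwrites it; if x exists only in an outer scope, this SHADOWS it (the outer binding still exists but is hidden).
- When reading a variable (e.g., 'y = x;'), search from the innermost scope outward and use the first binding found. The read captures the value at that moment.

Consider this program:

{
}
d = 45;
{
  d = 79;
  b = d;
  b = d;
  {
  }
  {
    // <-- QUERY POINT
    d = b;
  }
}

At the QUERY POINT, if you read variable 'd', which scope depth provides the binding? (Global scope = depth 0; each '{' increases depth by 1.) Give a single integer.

Step 1: enter scope (depth=1)
Step 2: exit scope (depth=0)
Step 3: declare d=45 at depth 0
Step 4: enter scope (depth=1)
Step 5: declare d=79 at depth 1
Step 6: declare b=(read d)=79 at depth 1
Step 7: declare b=(read d)=79 at depth 1
Step 8: enter scope (depth=2)
Step 9: exit scope (depth=1)
Step 10: enter scope (depth=2)
Visible at query point: b=79 d=79

Answer: 1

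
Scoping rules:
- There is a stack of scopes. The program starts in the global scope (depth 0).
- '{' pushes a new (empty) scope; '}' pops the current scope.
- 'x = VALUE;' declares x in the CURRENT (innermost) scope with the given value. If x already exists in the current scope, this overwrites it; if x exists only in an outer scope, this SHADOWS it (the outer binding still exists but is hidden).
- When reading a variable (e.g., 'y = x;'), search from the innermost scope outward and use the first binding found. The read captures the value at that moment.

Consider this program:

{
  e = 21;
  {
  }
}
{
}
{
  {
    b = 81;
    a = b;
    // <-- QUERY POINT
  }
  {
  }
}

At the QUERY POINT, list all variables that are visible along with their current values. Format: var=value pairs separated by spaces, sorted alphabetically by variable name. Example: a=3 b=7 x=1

Step 1: enter scope (depth=1)
Step 2: declare e=21 at depth 1
Step 3: enter scope (depth=2)
Step 4: exit scope (depth=1)
Step 5: exit scope (depth=0)
Step 6: enter scope (depth=1)
Step 7: exit scope (depth=0)
Step 8: enter scope (depth=1)
Step 9: enter scope (depth=2)
Step 10: declare b=81 at depth 2
Step 11: declare a=(read b)=81 at depth 2
Visible at query point: a=81 b=81

Answer: a=81 b=81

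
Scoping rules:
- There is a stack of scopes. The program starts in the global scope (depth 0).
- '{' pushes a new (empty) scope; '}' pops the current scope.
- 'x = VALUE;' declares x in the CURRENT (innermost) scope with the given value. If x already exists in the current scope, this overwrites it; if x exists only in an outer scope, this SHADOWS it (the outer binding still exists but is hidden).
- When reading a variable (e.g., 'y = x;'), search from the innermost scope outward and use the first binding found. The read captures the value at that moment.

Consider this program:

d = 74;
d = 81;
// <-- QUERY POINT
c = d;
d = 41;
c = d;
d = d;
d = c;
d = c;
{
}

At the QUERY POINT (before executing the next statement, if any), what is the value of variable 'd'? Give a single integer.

Answer: 81

Derivation:
Step 1: declare d=74 at depth 0
Step 2: declare d=81 at depth 0
Visible at query point: d=81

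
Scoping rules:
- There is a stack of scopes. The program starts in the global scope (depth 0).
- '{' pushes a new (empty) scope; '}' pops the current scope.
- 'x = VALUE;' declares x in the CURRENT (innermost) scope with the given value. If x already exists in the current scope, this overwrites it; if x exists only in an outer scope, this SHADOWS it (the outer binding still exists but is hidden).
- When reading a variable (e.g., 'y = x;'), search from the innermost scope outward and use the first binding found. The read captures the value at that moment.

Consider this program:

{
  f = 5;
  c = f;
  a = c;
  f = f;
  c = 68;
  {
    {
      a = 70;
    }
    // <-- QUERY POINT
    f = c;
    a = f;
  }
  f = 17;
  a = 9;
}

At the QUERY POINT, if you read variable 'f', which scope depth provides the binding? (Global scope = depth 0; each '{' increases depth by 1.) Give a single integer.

Step 1: enter scope (depth=1)
Step 2: declare f=5 at depth 1
Step 3: declare c=(read f)=5 at depth 1
Step 4: declare a=(read c)=5 at depth 1
Step 5: declare f=(read f)=5 at depth 1
Step 6: declare c=68 at depth 1
Step 7: enter scope (depth=2)
Step 8: enter scope (depth=3)
Step 9: declare a=70 at depth 3
Step 10: exit scope (depth=2)
Visible at query point: a=5 c=68 f=5

Answer: 1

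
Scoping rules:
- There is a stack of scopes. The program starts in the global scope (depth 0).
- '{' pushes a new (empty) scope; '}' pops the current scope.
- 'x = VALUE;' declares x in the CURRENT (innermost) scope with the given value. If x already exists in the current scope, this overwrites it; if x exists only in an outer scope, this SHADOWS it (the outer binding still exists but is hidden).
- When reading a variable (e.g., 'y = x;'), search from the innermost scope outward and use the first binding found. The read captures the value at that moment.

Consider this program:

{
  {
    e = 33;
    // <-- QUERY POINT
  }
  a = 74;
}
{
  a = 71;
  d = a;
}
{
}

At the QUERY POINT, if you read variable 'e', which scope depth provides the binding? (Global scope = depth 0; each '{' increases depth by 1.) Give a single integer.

Step 1: enter scope (depth=1)
Step 2: enter scope (depth=2)
Step 3: declare e=33 at depth 2
Visible at query point: e=33

Answer: 2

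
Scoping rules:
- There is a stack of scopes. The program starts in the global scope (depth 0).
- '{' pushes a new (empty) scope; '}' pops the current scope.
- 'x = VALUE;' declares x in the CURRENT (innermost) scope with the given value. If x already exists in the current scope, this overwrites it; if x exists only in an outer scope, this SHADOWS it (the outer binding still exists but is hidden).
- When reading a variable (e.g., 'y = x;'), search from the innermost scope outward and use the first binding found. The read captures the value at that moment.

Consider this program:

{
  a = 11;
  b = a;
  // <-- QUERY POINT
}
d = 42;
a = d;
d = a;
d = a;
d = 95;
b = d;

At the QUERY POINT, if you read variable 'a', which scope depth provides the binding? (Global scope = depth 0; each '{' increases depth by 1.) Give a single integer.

Answer: 1

Derivation:
Step 1: enter scope (depth=1)
Step 2: declare a=11 at depth 1
Step 3: declare b=(read a)=11 at depth 1
Visible at query point: a=11 b=11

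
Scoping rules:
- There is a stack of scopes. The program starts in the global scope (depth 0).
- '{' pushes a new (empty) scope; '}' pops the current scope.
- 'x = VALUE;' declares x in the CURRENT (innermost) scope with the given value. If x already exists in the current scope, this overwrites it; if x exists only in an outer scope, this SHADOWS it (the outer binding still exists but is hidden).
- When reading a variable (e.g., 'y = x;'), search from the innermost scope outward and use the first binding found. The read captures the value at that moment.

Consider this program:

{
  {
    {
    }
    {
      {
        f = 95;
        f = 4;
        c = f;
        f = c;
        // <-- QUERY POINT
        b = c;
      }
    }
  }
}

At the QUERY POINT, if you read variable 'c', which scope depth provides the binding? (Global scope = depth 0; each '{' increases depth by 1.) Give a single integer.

Answer: 4

Derivation:
Step 1: enter scope (depth=1)
Step 2: enter scope (depth=2)
Step 3: enter scope (depth=3)
Step 4: exit scope (depth=2)
Step 5: enter scope (depth=3)
Step 6: enter scope (depth=4)
Step 7: declare f=95 at depth 4
Step 8: declare f=4 at depth 4
Step 9: declare c=(read f)=4 at depth 4
Step 10: declare f=(read c)=4 at depth 4
Visible at query point: c=4 f=4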